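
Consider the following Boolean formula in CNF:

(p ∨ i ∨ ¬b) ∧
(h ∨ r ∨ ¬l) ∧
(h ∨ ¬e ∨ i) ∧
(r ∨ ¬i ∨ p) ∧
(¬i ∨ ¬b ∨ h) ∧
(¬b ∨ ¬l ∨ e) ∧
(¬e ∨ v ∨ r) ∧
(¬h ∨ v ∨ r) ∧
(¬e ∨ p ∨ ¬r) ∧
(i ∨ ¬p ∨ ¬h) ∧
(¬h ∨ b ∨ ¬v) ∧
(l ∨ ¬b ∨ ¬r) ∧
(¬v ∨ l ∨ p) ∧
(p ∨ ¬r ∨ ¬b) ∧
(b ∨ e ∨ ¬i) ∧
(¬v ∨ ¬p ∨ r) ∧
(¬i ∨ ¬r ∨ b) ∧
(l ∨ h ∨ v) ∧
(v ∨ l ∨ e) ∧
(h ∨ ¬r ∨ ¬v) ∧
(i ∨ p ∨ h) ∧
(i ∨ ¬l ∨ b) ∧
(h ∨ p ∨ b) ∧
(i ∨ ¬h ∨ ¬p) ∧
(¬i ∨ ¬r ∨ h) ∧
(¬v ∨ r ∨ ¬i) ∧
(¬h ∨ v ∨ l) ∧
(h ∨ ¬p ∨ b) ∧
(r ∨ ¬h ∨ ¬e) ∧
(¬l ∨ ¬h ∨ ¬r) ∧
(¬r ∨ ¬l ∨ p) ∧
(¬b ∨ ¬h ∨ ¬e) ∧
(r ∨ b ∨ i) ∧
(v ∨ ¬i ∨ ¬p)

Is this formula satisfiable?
No

No, the formula is not satisfiable.

No assignment of truth values to the variables can make all 34 clauses true simultaneously.

The formula is UNSAT (unsatisfiable).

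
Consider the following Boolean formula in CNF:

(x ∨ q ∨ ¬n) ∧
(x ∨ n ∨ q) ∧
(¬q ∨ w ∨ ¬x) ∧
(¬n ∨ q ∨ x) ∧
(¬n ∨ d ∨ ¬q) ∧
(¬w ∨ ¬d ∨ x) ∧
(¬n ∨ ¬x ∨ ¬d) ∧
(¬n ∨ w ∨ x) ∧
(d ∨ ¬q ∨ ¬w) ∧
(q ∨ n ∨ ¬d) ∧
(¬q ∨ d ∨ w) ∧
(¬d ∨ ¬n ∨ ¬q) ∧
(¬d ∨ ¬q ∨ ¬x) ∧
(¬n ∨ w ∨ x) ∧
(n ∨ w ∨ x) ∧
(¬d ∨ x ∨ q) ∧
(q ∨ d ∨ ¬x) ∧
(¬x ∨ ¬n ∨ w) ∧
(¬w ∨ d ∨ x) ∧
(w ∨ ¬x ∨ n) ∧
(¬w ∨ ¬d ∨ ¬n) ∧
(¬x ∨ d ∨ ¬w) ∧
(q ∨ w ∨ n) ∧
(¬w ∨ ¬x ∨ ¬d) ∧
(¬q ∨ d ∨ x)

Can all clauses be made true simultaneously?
No

No, the formula is not satisfiable.

No assignment of truth values to the variables can make all 25 clauses true simultaneously.

The formula is UNSAT (unsatisfiable).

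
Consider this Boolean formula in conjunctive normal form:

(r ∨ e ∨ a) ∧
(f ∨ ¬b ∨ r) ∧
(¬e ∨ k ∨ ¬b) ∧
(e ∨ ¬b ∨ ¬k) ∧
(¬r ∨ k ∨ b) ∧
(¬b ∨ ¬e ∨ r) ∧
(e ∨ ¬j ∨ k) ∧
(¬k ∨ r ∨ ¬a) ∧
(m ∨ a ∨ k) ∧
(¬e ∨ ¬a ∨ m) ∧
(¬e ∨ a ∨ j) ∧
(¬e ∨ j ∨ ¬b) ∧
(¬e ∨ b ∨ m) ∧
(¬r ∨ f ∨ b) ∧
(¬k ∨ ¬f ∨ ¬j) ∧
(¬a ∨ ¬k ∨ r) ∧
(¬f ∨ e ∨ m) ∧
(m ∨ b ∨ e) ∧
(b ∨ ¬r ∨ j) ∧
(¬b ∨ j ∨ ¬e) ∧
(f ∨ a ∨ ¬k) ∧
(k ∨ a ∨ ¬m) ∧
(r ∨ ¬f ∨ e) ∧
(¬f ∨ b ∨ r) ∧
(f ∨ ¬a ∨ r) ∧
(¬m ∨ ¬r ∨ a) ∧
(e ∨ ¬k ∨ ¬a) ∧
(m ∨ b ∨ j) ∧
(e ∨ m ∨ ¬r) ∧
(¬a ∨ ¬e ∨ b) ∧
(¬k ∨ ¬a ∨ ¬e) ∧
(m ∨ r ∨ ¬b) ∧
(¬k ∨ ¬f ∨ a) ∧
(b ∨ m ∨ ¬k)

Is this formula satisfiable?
Yes

Yes, the formula is satisfiable.

One satisfying assignment is: a=True, j=False, m=True, e=False, f=False, r=True, b=True, k=False

Verification: With this assignment, all 34 clauses evaluate to true.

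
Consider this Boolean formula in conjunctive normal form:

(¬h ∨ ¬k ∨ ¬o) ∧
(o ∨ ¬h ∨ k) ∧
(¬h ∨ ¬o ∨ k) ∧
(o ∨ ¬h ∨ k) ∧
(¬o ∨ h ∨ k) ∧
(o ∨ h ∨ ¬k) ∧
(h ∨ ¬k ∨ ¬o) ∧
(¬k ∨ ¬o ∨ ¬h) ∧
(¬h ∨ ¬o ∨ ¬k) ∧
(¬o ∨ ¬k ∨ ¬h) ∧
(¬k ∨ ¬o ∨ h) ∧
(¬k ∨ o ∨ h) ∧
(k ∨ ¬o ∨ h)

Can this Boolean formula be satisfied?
Yes

Yes, the formula is satisfiable.

One satisfying assignment is: k=False, h=False, o=False

Verification: With this assignment, all 13 clauses evaluate to true.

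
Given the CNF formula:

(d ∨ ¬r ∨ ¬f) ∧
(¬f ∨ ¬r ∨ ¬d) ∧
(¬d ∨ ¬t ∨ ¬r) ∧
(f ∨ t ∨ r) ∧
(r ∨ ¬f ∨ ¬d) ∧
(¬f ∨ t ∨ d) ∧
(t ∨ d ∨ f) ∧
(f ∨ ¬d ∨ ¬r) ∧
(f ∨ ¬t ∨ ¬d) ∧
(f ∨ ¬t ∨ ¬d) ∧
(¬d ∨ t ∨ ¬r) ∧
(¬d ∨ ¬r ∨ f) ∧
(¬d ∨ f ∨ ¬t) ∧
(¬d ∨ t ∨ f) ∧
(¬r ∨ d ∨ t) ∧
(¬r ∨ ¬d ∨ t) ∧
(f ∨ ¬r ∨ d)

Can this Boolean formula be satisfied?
Yes

Yes, the formula is satisfiable.

One satisfying assignment is: r=False, d=False, t=True, f=False

Verification: With this assignment, all 17 clauses evaluate to true.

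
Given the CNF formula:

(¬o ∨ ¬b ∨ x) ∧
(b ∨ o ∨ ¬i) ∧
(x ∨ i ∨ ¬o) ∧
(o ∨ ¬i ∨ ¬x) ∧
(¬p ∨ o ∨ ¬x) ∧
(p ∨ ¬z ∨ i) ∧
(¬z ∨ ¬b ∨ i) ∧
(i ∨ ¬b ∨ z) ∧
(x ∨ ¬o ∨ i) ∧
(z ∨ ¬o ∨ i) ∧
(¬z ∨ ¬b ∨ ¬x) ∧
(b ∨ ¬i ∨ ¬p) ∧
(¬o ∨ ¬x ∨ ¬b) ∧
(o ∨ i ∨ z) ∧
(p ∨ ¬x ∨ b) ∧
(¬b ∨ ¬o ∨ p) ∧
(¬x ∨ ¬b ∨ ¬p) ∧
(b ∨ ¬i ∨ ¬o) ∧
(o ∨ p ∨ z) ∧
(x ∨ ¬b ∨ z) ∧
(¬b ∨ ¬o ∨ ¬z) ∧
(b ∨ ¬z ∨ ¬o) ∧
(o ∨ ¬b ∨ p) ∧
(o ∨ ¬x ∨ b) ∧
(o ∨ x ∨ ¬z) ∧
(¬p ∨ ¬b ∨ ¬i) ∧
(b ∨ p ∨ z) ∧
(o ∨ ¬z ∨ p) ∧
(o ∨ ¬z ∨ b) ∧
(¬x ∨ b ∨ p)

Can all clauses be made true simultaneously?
No

No, the formula is not satisfiable.

No assignment of truth values to the variables can make all 30 clauses true simultaneously.

The formula is UNSAT (unsatisfiable).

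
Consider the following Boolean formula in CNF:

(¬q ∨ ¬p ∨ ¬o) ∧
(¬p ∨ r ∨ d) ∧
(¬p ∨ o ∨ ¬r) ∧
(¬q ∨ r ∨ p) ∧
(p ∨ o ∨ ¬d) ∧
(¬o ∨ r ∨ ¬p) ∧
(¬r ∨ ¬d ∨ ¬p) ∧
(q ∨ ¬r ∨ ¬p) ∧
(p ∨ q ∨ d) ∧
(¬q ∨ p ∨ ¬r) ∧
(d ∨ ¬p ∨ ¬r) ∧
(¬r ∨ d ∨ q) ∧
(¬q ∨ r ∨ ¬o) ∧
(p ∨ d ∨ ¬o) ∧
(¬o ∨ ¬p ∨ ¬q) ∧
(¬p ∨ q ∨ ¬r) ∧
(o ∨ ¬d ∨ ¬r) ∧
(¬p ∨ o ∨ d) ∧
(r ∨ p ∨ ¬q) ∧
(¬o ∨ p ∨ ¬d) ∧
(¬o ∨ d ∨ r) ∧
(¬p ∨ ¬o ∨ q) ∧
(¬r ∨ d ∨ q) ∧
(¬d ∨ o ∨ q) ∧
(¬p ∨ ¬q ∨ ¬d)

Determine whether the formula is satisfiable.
No

No, the formula is not satisfiable.

No assignment of truth values to the variables can make all 25 clauses true simultaneously.

The formula is UNSAT (unsatisfiable).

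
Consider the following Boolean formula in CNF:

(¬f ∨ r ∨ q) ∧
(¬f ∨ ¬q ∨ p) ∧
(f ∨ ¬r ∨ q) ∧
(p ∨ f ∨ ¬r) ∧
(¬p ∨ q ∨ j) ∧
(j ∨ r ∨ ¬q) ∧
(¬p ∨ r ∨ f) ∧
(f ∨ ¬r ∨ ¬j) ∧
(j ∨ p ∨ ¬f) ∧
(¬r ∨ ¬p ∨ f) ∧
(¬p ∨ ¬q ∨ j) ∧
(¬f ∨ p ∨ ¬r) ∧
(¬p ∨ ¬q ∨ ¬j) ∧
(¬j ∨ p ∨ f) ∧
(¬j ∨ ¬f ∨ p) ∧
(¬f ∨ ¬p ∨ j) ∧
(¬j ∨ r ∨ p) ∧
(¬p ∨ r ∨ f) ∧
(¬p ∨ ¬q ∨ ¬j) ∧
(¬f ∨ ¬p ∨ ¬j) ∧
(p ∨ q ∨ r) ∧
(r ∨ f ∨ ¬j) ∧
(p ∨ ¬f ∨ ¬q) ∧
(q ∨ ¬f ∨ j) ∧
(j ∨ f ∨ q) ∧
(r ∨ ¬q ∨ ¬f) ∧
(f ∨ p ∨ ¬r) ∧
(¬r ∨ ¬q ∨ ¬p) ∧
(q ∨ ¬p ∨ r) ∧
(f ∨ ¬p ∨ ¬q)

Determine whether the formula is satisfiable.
No

No, the formula is not satisfiable.

No assignment of truth values to the variables can make all 30 clauses true simultaneously.

The formula is UNSAT (unsatisfiable).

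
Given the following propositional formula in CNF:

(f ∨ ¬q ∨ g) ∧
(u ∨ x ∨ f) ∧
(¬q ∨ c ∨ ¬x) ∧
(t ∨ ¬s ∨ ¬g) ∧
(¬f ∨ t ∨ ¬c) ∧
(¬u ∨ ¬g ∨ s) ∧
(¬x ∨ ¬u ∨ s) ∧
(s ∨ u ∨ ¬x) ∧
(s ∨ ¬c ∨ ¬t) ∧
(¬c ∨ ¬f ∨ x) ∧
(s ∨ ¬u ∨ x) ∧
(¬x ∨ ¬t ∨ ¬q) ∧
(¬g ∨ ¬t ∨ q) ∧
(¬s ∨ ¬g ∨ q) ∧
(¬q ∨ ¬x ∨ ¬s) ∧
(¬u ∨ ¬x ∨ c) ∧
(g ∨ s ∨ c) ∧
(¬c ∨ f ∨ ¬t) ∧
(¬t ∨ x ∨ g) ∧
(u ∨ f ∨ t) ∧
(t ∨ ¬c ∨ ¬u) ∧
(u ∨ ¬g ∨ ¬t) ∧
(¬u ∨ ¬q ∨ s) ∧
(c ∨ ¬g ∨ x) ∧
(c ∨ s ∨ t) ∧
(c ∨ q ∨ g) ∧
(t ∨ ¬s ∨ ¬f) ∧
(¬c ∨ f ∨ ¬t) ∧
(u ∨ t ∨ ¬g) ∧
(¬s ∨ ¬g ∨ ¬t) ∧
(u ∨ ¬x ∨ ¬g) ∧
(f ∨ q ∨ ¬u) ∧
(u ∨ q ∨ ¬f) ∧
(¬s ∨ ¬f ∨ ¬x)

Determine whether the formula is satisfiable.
No

No, the formula is not satisfiable.

No assignment of truth values to the variables can make all 34 clauses true simultaneously.

The formula is UNSAT (unsatisfiable).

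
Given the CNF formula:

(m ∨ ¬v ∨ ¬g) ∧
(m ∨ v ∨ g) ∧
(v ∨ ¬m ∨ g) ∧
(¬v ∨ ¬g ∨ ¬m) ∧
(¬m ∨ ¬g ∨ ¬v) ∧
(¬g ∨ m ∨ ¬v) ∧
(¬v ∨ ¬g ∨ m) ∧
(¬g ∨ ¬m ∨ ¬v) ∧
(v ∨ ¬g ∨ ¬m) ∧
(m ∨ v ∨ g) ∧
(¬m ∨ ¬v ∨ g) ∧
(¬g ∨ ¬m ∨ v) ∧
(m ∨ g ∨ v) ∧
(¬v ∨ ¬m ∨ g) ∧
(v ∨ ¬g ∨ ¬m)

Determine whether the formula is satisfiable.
Yes

Yes, the formula is satisfiable.

One satisfying assignment is: g=True, m=False, v=False

Verification: With this assignment, all 15 clauses evaluate to true.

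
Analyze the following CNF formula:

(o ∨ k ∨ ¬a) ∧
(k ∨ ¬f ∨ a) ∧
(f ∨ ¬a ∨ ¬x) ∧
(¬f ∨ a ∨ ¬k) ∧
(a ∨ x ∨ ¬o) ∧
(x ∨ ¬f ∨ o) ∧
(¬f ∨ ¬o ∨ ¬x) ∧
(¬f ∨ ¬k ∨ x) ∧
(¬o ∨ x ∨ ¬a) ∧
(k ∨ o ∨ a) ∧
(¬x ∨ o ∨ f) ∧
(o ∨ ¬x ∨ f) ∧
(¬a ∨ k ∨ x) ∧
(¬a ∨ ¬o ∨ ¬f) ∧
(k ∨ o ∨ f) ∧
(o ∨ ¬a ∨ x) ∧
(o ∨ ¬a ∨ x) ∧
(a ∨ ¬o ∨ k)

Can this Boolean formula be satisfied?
Yes

Yes, the formula is satisfiable.

One satisfying assignment is: a=False, x=False, o=False, f=False, k=True

Verification: With this assignment, all 18 clauses evaluate to true.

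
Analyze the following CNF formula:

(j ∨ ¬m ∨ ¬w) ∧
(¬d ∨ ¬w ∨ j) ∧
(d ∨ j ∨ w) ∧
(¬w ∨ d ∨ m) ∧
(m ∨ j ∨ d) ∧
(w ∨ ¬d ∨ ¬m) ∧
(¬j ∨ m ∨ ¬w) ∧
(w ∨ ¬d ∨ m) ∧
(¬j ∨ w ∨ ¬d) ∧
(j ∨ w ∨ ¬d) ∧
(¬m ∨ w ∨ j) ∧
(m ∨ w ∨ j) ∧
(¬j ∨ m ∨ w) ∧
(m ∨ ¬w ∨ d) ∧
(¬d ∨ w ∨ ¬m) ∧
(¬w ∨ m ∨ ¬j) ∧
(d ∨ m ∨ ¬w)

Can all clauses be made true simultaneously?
Yes

Yes, the formula is satisfiable.

One satisfying assignment is: m=True, d=False, j=True, w=False

Verification: With this assignment, all 17 clauses evaluate to true.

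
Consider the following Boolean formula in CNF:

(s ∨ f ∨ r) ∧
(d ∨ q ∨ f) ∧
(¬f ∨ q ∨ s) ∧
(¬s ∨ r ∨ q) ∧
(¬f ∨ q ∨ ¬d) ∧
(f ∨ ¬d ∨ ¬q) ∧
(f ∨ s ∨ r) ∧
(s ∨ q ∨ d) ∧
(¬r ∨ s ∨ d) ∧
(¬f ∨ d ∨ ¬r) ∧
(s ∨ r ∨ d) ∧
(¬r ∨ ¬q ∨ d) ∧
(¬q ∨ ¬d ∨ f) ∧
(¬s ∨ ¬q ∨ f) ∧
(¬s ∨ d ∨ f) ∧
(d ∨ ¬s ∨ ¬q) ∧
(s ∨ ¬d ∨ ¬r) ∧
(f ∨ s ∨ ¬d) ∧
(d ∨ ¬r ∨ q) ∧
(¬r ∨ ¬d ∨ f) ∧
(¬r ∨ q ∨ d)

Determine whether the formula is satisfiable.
Yes

Yes, the formula is satisfiable.

One satisfying assignment is: r=False, f=True, q=True, s=True, d=True

Verification: With this assignment, all 21 clauses evaluate to true.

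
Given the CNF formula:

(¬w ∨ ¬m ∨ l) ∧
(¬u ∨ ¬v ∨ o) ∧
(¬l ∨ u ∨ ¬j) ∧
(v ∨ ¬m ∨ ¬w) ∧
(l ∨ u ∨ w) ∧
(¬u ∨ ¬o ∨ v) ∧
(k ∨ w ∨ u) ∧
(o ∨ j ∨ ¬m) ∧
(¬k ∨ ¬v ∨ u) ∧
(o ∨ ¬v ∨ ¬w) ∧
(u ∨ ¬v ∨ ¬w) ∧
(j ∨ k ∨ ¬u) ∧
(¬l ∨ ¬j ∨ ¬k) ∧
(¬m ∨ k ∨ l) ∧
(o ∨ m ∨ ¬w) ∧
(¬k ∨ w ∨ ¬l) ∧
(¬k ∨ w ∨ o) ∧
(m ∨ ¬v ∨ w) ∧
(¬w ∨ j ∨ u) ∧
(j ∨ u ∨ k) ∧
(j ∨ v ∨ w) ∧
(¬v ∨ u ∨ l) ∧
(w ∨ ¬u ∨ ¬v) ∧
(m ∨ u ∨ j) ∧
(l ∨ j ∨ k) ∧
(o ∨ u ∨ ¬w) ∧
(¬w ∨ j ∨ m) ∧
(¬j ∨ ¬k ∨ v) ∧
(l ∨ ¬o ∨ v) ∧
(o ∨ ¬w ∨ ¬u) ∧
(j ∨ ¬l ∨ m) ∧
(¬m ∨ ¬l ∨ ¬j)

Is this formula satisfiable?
Yes

Yes, the formula is satisfiable.

One satisfying assignment is: o=False, k=False, v=False, l=True, u=True, m=False, w=False, j=True

Verification: With this assignment, all 32 clauses evaluate to true.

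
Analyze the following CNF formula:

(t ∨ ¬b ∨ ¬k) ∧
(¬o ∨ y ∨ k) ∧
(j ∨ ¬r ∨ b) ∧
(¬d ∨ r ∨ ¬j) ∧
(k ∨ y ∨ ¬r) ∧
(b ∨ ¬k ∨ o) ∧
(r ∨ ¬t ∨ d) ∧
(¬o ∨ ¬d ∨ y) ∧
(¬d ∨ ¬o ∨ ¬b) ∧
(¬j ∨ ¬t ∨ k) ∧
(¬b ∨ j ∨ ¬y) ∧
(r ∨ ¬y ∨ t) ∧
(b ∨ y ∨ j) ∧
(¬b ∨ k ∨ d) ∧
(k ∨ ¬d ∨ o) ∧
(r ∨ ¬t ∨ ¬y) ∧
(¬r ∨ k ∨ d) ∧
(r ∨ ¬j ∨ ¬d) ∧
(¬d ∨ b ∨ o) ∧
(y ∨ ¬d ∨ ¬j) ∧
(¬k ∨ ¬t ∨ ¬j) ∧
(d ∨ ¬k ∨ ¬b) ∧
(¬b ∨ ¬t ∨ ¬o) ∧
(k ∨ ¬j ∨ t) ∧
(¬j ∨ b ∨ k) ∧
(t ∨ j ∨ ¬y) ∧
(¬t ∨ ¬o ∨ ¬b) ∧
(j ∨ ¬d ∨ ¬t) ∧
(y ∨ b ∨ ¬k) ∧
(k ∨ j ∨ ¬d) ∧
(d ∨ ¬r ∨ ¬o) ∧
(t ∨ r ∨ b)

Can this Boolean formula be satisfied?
Yes

Yes, the formula is satisfiable.

One satisfying assignment is: t=False, k=True, o=True, y=True, b=False, j=True, r=True, d=True

Verification: With this assignment, all 32 clauses evaluate to true.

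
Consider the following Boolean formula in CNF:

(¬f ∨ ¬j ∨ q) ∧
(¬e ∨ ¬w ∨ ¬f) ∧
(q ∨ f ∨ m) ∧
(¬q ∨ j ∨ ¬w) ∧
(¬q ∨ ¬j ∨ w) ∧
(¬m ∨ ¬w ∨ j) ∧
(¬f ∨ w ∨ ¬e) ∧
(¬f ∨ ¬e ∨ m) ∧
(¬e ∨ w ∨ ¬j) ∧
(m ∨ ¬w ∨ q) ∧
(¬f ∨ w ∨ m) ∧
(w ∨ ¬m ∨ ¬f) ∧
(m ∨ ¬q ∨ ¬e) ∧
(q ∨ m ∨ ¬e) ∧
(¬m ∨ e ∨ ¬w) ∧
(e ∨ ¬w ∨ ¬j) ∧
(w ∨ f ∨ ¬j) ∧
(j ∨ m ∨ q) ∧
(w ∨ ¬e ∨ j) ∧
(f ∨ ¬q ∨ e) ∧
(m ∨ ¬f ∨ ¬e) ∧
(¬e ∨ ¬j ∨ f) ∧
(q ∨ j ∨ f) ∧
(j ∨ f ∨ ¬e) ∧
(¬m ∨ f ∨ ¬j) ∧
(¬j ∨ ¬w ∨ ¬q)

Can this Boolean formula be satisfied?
No

No, the formula is not satisfiable.

No assignment of truth values to the variables can make all 26 clauses true simultaneously.

The formula is UNSAT (unsatisfiable).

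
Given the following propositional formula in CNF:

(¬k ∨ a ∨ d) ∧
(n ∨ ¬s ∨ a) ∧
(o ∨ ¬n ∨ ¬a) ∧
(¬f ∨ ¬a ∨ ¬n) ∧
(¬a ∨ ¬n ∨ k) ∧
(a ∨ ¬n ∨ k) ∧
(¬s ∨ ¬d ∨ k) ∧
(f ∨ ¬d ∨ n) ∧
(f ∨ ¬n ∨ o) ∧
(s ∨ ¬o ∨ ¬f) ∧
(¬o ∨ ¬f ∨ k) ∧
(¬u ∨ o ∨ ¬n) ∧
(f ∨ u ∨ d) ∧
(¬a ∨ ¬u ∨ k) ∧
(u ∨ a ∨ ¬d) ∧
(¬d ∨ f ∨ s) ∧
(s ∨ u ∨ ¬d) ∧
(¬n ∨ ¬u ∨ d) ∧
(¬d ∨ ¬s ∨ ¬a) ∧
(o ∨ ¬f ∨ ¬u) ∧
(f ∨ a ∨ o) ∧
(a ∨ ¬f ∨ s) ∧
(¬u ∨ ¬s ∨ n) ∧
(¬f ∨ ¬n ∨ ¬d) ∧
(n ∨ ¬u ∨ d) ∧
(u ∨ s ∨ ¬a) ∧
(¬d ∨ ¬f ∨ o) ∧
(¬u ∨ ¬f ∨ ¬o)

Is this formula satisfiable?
Yes

Yes, the formula is satisfiable.

One satisfying assignment is: n=False, d=False, a=True, u=False, k=False, s=True, f=True, o=False

Verification: With this assignment, all 28 clauses evaluate to true.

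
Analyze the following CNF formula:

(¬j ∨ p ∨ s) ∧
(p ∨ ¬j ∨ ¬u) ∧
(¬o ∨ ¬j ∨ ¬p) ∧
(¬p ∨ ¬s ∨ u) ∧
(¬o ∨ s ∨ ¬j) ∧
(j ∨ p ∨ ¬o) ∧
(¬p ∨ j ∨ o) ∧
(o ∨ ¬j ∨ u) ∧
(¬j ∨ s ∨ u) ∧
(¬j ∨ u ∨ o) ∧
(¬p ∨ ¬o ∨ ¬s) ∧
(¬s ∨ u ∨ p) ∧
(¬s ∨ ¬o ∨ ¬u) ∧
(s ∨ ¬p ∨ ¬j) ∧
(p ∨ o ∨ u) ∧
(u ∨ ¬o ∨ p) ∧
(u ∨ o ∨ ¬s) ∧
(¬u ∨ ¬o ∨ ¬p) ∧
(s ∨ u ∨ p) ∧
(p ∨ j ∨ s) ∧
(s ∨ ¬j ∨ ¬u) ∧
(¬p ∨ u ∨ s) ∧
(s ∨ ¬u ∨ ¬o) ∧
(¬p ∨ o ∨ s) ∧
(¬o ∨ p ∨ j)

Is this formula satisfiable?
Yes

Yes, the formula is satisfiable.

One satisfying assignment is: j=False, p=False, s=True, o=False, u=True

Verification: With this assignment, all 25 clauses evaluate to true.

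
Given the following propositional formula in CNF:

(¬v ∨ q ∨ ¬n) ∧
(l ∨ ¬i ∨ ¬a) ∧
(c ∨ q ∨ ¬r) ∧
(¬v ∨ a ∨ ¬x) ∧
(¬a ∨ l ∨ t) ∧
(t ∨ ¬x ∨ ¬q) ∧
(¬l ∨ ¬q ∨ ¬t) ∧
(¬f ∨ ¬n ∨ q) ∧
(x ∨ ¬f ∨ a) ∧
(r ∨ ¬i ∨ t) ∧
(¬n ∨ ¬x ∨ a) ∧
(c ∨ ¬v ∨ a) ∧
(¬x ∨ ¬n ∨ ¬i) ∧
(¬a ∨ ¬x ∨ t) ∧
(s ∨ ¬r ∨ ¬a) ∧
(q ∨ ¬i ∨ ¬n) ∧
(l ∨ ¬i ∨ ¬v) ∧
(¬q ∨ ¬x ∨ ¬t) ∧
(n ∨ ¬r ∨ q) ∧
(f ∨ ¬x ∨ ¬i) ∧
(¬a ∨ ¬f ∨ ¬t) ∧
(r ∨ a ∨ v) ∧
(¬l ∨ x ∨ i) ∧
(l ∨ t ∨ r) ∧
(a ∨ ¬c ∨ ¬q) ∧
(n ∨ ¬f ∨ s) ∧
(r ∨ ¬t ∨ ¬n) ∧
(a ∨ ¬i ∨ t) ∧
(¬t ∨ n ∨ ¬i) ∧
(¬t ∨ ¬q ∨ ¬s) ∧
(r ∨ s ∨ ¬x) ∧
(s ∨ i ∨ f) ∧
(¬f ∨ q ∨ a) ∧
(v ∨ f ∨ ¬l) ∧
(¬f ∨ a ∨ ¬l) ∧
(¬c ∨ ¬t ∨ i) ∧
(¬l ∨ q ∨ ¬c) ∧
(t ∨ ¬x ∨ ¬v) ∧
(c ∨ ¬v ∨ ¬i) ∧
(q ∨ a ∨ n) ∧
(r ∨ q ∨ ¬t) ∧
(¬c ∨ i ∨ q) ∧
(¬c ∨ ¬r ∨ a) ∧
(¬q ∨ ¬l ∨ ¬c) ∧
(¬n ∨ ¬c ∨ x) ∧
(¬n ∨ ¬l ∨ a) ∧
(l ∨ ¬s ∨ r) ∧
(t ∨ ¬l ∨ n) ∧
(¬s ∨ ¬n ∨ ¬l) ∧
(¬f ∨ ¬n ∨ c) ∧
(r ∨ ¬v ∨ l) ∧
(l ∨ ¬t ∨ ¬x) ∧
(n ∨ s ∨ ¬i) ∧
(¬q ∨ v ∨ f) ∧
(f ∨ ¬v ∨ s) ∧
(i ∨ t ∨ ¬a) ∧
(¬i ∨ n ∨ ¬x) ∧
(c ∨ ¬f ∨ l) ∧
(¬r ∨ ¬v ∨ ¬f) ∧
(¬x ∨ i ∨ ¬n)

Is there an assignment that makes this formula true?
No

No, the formula is not satisfiable.

No assignment of truth values to the variables can make all 60 clauses true simultaneously.

The formula is UNSAT (unsatisfiable).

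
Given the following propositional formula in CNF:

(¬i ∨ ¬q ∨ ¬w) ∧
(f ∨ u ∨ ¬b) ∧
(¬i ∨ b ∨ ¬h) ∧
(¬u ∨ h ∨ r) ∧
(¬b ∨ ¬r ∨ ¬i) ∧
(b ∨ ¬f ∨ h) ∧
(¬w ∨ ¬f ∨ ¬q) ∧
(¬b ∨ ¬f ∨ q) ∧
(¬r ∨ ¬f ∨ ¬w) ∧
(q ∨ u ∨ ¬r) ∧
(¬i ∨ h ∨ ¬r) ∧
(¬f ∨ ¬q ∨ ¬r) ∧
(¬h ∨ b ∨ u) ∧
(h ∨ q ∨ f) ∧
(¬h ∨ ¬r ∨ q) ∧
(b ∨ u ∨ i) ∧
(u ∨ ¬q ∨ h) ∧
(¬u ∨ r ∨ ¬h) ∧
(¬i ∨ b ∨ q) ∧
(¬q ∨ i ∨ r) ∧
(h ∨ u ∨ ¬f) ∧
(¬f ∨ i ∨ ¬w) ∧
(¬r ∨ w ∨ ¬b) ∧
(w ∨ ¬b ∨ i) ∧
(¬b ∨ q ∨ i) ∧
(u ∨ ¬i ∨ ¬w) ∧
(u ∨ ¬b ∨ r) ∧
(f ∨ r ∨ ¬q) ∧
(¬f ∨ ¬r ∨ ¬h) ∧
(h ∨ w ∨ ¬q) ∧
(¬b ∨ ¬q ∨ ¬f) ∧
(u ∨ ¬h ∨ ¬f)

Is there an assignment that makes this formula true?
Yes

Yes, the formula is satisfiable.

One satisfying assignment is: b=False, i=False, w=False, u=True, r=True, q=True, h=True, f=False

Verification: With this assignment, all 32 clauses evaluate to true.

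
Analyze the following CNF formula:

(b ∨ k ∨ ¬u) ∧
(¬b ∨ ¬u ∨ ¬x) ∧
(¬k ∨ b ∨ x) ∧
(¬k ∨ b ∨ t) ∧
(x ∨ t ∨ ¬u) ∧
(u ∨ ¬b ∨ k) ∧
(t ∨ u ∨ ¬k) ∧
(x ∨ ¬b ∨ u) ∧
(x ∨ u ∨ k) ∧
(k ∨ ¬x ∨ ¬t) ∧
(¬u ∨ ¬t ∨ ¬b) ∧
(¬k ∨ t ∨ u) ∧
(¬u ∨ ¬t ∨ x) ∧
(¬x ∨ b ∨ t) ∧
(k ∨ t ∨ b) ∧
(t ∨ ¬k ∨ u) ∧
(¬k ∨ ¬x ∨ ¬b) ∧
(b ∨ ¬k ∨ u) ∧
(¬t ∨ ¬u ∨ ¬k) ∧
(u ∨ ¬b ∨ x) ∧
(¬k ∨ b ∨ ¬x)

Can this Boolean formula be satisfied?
No

No, the formula is not satisfiable.

No assignment of truth values to the variables can make all 21 clauses true simultaneously.

The formula is UNSAT (unsatisfiable).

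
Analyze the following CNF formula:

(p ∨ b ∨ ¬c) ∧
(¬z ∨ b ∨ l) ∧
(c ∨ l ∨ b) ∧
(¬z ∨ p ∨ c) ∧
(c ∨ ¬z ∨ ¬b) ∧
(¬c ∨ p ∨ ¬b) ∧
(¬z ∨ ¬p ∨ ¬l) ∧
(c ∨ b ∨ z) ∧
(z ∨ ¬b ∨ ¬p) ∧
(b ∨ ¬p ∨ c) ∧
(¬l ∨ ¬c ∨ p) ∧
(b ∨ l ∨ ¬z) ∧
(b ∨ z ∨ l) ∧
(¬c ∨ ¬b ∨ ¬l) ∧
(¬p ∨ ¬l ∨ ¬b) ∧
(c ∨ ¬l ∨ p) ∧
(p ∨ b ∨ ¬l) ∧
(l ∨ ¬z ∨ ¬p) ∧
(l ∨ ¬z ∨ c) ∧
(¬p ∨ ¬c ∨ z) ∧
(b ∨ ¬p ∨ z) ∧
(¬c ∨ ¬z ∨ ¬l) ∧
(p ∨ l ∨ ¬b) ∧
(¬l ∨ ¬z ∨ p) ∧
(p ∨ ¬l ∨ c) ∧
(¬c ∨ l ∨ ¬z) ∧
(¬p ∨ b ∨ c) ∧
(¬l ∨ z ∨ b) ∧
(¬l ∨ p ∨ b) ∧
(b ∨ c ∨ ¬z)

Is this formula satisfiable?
No

No, the formula is not satisfiable.

No assignment of truth values to the variables can make all 30 clauses true simultaneously.

The formula is UNSAT (unsatisfiable).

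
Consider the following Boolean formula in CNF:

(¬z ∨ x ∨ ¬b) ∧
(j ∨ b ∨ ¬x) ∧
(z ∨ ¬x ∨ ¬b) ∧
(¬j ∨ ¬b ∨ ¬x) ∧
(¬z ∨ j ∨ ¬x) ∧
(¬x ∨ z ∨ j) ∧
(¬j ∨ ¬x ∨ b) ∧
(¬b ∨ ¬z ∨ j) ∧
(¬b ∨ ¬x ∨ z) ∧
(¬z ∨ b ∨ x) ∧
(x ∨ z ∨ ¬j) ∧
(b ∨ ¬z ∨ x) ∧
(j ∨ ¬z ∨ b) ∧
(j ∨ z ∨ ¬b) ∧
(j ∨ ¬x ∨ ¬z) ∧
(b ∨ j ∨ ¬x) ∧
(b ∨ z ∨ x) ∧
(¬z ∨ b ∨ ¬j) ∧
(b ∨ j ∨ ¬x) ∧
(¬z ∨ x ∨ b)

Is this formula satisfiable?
No

No, the formula is not satisfiable.

No assignment of truth values to the variables can make all 20 clauses true simultaneously.

The formula is UNSAT (unsatisfiable).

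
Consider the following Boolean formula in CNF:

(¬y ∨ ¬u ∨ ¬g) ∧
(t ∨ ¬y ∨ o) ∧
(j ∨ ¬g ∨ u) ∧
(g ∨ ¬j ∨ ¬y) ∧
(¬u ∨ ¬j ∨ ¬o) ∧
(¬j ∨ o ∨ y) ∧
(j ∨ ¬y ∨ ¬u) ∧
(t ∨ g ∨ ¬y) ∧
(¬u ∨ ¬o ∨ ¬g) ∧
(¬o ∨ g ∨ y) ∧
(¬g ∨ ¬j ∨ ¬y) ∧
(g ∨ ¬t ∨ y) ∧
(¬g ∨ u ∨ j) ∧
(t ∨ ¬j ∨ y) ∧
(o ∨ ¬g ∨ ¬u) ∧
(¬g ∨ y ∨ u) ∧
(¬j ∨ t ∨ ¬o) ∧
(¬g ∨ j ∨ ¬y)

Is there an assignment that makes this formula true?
Yes

Yes, the formula is satisfiable.

One satisfying assignment is: t=False, j=False, g=False, u=False, y=False, o=False

Verification: With this assignment, all 18 clauses evaluate to true.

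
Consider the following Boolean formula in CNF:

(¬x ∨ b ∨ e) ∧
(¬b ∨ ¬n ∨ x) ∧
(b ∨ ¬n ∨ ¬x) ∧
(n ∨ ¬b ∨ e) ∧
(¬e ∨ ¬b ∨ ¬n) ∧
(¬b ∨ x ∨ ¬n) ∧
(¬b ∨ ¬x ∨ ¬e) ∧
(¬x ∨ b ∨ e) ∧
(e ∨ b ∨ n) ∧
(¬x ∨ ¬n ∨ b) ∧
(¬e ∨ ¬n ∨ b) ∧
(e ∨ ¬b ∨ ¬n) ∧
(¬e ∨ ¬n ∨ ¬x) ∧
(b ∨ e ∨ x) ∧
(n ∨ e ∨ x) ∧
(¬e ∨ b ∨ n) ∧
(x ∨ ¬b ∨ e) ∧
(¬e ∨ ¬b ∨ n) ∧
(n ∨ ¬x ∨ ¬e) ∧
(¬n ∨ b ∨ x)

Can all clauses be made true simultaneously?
No

No, the formula is not satisfiable.

No assignment of truth values to the variables can make all 20 clauses true simultaneously.

The formula is UNSAT (unsatisfiable).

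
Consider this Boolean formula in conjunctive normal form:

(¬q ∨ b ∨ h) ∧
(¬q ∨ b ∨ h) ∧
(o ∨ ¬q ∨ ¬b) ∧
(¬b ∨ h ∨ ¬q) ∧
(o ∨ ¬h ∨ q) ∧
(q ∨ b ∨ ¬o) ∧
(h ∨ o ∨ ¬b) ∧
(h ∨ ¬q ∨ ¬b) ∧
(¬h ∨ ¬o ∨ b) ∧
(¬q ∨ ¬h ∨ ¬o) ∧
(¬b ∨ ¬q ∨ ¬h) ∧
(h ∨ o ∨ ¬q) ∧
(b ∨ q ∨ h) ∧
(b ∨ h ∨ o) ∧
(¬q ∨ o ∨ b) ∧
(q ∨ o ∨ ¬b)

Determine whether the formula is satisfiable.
Yes

Yes, the formula is satisfiable.

One satisfying assignment is: b=True, o=True, q=False, h=False

Verification: With this assignment, all 16 clauses evaluate to true.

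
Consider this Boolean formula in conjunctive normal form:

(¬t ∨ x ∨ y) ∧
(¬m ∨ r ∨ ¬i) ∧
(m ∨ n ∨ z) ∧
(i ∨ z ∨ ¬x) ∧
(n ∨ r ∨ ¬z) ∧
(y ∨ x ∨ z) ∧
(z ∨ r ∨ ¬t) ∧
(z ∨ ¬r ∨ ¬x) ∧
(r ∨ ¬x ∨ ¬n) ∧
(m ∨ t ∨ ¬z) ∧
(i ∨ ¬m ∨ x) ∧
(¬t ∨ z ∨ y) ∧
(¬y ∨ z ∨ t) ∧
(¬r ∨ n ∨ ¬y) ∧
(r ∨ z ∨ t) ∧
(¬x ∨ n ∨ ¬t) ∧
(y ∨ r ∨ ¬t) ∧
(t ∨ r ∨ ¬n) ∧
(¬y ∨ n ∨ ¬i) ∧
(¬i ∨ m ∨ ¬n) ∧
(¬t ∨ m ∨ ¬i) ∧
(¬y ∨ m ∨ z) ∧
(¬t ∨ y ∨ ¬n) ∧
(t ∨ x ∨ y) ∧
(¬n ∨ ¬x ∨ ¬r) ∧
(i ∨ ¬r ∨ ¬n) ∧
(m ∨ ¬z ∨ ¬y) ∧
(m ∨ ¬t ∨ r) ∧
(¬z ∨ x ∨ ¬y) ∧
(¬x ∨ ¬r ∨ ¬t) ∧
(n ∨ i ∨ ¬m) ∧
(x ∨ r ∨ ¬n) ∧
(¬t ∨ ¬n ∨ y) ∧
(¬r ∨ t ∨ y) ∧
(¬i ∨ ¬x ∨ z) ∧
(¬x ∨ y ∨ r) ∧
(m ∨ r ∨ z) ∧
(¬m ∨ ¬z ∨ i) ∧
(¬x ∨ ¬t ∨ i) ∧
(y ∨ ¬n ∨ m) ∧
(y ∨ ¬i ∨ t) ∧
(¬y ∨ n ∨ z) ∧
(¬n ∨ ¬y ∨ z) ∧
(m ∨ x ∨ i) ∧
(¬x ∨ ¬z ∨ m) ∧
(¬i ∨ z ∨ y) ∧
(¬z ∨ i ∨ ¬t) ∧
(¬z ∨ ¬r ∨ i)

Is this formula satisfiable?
No

No, the formula is not satisfiable.

No assignment of truth values to the variables can make all 48 clauses true simultaneously.

The formula is UNSAT (unsatisfiable).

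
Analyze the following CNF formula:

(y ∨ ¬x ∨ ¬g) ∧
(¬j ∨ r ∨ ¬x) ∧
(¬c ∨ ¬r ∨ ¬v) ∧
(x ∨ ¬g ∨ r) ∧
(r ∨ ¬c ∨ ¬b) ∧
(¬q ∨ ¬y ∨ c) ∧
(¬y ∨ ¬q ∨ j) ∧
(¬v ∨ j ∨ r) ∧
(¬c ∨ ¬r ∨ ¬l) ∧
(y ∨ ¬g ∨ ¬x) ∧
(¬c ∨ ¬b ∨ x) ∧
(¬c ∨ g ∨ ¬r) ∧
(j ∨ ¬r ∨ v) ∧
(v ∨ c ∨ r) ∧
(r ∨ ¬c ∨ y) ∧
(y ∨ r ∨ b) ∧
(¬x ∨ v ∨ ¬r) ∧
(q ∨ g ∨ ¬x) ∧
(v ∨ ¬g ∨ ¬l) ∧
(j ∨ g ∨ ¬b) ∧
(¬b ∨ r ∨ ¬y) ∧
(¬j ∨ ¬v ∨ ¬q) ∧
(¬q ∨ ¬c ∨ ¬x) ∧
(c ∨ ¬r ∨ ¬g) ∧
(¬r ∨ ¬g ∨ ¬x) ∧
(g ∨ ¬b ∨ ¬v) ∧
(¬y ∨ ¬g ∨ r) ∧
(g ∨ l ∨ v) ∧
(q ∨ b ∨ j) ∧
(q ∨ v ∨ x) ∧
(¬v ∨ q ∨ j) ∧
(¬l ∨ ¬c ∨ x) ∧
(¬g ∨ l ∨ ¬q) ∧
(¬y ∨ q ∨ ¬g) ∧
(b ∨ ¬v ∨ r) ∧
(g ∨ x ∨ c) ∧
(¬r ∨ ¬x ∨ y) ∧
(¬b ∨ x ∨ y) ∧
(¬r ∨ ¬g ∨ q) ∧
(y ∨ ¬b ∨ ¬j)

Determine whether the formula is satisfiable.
No

No, the formula is not satisfiable.

No assignment of truth values to the variables can make all 40 clauses true simultaneously.

The formula is UNSAT (unsatisfiable).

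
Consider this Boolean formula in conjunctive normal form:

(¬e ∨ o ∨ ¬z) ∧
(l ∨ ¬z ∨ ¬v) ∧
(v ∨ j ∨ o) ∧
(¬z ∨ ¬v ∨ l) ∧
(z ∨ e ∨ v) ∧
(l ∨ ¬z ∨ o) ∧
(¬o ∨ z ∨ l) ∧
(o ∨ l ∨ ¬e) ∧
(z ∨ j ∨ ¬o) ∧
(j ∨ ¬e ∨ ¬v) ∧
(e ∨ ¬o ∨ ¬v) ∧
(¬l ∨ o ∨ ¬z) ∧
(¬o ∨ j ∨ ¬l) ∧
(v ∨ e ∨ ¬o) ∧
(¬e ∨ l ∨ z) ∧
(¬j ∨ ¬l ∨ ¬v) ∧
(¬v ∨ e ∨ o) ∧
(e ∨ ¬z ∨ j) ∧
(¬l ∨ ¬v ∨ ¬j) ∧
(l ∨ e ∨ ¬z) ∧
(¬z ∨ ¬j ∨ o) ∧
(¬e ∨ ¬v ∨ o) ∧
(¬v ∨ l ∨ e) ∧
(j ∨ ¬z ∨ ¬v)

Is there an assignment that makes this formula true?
Yes

Yes, the formula is satisfiable.

One satisfying assignment is: z=True, e=True, o=True, v=False, j=False, l=False

Verification: With this assignment, all 24 clauses evaluate to true.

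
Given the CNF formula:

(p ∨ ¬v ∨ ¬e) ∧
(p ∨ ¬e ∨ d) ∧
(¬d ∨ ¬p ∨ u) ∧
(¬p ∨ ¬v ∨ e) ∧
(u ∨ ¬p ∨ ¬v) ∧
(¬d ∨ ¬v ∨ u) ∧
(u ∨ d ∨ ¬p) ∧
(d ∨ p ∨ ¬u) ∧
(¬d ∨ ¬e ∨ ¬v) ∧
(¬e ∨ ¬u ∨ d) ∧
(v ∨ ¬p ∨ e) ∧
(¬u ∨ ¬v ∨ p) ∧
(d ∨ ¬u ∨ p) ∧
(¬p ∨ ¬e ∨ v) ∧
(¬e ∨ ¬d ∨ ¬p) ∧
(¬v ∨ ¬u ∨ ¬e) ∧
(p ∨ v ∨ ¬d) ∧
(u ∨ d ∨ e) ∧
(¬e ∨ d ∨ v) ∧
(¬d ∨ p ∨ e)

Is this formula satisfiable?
No

No, the formula is not satisfiable.

No assignment of truth values to the variables can make all 20 clauses true simultaneously.

The formula is UNSAT (unsatisfiable).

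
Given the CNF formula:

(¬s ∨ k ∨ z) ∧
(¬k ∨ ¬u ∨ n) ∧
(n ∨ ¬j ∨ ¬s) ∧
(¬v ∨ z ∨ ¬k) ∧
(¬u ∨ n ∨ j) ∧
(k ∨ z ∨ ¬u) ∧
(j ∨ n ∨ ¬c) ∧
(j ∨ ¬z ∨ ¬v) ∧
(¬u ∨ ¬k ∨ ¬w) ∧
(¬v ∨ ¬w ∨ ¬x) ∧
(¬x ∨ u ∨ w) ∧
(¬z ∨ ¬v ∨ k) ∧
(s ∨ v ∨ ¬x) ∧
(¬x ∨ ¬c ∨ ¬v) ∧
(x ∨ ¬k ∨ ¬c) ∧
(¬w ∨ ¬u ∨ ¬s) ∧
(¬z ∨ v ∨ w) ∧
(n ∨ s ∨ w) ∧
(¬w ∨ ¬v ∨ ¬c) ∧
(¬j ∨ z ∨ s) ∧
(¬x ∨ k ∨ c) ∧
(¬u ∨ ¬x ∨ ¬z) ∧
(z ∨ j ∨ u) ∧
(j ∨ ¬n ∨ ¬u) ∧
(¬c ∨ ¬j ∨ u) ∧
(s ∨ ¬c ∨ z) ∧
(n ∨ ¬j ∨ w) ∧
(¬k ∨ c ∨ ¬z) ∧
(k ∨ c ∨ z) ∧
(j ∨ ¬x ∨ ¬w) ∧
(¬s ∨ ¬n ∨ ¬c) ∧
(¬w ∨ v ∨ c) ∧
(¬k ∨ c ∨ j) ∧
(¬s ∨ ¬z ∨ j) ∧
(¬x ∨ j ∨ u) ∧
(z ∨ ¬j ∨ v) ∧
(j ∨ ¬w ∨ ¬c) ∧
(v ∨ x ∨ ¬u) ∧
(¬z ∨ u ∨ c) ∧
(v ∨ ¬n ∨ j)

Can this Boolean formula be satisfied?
No

No, the formula is not satisfiable.

No assignment of truth values to the variables can make all 40 clauses true simultaneously.

The formula is UNSAT (unsatisfiable).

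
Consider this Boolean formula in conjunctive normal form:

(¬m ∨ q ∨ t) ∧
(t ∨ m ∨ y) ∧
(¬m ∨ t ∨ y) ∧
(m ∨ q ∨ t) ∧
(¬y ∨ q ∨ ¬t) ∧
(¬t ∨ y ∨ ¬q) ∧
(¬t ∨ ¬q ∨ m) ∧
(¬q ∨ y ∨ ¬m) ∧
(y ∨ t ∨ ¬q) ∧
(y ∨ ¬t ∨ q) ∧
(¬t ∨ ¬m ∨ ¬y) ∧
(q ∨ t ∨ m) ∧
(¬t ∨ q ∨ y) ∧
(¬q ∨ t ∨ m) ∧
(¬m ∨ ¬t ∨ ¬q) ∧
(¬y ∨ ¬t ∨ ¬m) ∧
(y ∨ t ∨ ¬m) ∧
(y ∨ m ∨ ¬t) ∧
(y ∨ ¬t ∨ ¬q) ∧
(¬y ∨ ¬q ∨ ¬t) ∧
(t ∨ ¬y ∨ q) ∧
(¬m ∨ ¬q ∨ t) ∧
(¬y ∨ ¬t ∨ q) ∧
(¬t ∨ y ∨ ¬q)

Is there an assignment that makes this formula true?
No

No, the formula is not satisfiable.

No assignment of truth values to the variables can make all 24 clauses true simultaneously.

The formula is UNSAT (unsatisfiable).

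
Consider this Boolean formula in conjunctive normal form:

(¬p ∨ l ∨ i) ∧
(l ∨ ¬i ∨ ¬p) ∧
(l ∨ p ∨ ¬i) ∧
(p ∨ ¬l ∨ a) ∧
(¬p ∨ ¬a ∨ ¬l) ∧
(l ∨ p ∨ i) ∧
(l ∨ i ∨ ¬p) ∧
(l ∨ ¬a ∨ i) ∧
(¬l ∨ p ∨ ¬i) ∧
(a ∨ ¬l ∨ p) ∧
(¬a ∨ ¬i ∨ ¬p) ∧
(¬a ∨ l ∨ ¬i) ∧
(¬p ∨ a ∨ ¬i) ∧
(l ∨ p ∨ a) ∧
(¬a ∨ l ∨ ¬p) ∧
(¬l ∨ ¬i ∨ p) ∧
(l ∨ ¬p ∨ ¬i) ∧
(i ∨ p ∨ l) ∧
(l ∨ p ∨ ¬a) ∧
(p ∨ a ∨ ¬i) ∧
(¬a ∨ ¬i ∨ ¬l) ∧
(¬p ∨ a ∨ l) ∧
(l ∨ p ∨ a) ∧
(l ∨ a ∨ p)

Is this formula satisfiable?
Yes

Yes, the formula is satisfiable.

One satisfying assignment is: a=False, i=False, p=True, l=True

Verification: With this assignment, all 24 clauses evaluate to true.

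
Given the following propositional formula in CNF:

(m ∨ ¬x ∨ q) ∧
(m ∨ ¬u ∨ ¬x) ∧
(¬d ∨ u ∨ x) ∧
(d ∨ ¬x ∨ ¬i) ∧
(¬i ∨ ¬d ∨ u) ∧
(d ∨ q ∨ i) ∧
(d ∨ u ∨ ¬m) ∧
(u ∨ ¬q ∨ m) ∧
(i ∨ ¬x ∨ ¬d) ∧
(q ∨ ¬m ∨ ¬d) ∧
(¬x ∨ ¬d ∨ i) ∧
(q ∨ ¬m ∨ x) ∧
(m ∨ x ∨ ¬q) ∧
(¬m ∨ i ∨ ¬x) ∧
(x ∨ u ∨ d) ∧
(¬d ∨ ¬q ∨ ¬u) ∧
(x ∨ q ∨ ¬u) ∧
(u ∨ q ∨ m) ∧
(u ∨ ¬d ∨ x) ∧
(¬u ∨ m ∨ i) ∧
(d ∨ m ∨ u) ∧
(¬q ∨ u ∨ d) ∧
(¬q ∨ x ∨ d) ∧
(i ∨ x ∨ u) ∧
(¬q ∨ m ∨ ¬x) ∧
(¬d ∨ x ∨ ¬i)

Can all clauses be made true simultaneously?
No

No, the formula is not satisfiable.

No assignment of truth values to the variables can make all 26 clauses true simultaneously.

The formula is UNSAT (unsatisfiable).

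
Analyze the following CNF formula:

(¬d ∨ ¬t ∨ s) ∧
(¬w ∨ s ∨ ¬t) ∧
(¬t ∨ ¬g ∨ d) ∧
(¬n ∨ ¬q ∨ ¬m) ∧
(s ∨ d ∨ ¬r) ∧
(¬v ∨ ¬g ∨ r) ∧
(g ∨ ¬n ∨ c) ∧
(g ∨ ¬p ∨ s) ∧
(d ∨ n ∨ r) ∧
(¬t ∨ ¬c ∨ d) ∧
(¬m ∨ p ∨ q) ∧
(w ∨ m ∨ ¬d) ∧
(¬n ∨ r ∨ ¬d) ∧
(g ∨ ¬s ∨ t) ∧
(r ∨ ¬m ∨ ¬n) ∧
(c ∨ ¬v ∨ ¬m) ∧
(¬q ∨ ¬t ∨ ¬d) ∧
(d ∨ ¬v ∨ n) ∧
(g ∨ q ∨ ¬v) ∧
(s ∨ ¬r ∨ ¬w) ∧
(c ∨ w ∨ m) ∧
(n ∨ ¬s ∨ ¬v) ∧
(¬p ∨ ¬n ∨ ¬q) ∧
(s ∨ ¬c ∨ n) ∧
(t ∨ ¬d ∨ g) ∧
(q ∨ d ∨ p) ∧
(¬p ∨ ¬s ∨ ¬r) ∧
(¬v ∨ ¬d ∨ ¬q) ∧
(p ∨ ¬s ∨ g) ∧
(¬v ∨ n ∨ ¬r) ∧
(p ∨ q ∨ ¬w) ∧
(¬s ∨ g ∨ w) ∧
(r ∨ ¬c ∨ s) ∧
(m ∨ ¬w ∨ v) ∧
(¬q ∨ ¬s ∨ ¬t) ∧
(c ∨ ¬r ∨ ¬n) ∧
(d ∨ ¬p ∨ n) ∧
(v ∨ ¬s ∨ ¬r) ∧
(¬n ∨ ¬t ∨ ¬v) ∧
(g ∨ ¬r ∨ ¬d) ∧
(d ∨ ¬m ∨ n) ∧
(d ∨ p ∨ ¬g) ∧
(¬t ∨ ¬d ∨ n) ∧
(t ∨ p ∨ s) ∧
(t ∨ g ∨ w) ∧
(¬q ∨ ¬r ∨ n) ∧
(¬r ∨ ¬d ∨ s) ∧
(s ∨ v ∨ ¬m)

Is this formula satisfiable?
Yes

Yes, the formula is satisfiable.

One satisfying assignment is: t=False, d=True, g=True, v=False, c=False, s=True, w=True, m=True, p=False, r=False, q=True, n=False

Verification: With this assignment, all 48 clauses evaluate to true.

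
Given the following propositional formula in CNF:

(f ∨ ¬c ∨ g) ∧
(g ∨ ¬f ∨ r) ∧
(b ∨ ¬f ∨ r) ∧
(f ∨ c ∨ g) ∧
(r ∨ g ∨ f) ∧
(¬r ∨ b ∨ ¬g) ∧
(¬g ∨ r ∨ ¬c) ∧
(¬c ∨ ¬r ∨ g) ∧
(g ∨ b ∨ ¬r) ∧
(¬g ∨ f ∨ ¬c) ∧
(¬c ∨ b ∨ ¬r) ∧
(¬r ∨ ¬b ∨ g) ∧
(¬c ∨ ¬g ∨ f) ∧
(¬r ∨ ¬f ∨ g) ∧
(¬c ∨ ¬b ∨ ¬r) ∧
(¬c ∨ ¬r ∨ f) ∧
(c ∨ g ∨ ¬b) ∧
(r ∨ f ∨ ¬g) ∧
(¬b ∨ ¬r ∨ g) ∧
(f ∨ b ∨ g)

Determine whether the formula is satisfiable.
Yes

Yes, the formula is satisfiable.

One satisfying assignment is: b=True, r=True, g=True, f=True, c=False

Verification: With this assignment, all 20 clauses evaluate to true.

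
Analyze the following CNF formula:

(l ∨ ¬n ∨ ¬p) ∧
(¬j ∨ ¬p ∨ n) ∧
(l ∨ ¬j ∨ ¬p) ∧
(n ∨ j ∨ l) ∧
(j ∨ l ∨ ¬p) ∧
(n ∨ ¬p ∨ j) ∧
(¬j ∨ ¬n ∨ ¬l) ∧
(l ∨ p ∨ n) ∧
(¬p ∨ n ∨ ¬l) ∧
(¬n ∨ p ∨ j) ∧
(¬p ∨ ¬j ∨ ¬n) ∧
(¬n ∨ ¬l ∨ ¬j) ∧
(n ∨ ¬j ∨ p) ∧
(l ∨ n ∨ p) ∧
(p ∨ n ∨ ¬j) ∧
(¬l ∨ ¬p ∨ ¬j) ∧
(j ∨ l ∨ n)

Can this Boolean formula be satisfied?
Yes

Yes, the formula is satisfiable.

One satisfying assignment is: n=False, j=False, p=False, l=True

Verification: With this assignment, all 17 clauses evaluate to true.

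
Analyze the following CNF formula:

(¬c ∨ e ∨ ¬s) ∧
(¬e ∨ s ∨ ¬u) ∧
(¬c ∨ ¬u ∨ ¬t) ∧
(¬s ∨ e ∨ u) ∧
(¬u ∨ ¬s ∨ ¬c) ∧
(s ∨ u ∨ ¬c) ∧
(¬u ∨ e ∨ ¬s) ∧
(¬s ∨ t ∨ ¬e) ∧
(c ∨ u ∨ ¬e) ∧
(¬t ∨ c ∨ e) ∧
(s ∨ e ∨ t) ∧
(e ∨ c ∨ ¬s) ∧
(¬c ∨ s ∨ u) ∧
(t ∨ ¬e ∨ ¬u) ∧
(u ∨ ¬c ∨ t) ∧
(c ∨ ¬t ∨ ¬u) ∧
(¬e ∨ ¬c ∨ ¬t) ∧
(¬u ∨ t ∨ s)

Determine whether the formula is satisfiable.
No

No, the formula is not satisfiable.

No assignment of truth values to the variables can make all 18 clauses true simultaneously.

The formula is UNSAT (unsatisfiable).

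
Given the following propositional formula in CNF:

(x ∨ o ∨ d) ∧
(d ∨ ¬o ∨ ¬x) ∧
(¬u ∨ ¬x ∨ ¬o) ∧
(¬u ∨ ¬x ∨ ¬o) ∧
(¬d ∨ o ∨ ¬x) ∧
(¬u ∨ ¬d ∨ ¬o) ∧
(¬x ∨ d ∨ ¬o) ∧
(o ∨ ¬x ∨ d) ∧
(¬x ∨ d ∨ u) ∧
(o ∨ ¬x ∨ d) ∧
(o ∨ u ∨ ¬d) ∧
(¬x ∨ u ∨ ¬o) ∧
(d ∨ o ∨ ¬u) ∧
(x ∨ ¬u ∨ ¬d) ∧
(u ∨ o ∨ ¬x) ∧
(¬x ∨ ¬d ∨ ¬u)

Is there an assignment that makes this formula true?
Yes

Yes, the formula is satisfiable.

One satisfying assignment is: d=False, u=False, x=False, o=True

Verification: With this assignment, all 16 clauses evaluate to true.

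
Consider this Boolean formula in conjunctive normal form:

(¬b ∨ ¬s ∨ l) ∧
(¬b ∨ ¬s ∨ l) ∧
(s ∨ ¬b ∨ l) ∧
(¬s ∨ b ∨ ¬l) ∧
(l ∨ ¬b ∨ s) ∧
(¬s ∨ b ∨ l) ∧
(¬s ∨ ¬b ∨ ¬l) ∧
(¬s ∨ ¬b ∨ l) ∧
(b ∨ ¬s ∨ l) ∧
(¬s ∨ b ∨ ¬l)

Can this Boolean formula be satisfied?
Yes

Yes, the formula is satisfiable.

One satisfying assignment is: b=False, s=False, l=False

Verification: With this assignment, all 10 clauses evaluate to true.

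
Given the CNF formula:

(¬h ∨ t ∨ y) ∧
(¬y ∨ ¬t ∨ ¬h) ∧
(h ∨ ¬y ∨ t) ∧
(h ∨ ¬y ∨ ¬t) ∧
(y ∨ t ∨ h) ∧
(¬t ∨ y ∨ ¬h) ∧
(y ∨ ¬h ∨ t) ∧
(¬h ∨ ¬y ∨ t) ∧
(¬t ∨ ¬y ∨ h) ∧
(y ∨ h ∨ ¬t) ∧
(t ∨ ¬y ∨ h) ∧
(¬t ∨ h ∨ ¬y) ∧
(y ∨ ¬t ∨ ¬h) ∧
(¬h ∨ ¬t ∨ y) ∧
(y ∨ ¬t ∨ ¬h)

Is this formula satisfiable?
No

No, the formula is not satisfiable.

No assignment of truth values to the variables can make all 15 clauses true simultaneously.

The formula is UNSAT (unsatisfiable).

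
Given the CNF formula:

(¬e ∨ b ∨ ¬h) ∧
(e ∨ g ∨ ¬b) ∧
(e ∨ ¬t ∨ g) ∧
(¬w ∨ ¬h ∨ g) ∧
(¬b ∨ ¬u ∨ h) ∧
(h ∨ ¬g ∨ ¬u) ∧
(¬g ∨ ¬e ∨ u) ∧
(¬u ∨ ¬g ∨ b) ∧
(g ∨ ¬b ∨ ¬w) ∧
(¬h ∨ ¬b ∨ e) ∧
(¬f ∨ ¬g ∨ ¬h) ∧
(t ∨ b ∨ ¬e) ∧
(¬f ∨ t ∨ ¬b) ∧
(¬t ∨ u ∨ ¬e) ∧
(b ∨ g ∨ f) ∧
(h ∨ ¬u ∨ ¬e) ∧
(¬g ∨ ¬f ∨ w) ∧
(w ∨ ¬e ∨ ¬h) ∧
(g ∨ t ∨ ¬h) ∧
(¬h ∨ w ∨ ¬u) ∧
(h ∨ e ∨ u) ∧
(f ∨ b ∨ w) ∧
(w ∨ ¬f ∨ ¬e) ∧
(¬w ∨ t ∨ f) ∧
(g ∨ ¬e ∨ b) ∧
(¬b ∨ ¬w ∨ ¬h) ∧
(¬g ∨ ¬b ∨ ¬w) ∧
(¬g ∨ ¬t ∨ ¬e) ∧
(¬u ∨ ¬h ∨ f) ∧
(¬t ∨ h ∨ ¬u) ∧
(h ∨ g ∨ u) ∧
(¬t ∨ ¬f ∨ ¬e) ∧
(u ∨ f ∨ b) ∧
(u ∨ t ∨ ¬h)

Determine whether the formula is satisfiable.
Yes

Yes, the formula is satisfiable.

One satisfying assignment is: t=False, b=False, e=False, u=True, g=False, w=False, h=False, f=True

Verification: With this assignment, all 34 clauses evaluate to true.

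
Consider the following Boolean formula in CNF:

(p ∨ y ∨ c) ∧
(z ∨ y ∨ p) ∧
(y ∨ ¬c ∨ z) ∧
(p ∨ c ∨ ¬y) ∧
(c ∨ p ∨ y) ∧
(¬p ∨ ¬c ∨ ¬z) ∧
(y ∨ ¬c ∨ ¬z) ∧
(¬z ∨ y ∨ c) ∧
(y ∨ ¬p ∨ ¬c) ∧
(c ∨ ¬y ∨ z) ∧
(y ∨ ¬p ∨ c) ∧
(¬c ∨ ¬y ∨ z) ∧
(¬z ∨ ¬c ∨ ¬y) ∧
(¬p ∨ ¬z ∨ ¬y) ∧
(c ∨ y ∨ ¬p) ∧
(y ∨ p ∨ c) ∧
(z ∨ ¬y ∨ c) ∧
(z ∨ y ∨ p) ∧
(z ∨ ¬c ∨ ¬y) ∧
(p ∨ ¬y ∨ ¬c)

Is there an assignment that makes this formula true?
No

No, the formula is not satisfiable.

No assignment of truth values to the variables can make all 20 clauses true simultaneously.

The formula is UNSAT (unsatisfiable).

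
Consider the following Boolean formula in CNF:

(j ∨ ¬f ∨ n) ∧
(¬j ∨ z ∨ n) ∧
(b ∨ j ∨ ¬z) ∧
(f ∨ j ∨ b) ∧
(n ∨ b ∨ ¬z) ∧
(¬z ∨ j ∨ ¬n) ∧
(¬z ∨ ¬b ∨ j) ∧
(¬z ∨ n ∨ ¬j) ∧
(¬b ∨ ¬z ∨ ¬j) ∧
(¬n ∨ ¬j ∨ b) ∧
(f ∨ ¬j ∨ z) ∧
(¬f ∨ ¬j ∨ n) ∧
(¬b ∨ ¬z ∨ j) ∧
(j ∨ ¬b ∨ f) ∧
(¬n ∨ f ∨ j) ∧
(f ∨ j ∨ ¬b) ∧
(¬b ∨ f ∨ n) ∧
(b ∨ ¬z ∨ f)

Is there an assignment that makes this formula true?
Yes

Yes, the formula is satisfiable.

One satisfying assignment is: z=False, b=True, f=True, n=True, j=False

Verification: With this assignment, all 18 clauses evaluate to true.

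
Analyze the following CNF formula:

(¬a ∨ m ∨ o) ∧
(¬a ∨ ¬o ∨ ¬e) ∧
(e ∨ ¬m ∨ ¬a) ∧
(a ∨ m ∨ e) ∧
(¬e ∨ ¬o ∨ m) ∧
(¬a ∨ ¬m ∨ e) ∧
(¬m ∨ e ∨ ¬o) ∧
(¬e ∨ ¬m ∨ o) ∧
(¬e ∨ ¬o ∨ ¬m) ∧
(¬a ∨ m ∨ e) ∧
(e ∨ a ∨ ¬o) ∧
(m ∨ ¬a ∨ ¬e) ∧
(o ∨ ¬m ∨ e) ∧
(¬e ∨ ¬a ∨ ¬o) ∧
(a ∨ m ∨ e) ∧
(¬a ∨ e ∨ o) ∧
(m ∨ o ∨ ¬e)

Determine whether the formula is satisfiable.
No

No, the formula is not satisfiable.

No assignment of truth values to the variables can make all 17 clauses true simultaneously.

The formula is UNSAT (unsatisfiable).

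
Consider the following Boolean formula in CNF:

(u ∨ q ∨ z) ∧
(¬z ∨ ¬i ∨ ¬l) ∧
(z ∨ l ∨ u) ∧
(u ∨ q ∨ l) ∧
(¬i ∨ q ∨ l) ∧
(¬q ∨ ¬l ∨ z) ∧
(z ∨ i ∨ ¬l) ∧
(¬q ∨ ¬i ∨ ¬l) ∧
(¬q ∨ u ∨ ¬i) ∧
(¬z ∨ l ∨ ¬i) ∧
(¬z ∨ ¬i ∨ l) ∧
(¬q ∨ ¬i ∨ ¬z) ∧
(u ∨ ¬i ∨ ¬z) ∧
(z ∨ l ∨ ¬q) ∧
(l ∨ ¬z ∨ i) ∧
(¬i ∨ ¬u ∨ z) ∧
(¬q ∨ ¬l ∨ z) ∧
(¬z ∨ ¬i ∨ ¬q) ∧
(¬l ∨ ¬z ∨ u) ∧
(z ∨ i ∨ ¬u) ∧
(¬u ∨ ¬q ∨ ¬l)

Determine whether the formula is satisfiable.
Yes

Yes, the formula is satisfiable.

One satisfying assignment is: i=False, u=True, q=False, l=True, z=True

Verification: With this assignment, all 21 clauses evaluate to true.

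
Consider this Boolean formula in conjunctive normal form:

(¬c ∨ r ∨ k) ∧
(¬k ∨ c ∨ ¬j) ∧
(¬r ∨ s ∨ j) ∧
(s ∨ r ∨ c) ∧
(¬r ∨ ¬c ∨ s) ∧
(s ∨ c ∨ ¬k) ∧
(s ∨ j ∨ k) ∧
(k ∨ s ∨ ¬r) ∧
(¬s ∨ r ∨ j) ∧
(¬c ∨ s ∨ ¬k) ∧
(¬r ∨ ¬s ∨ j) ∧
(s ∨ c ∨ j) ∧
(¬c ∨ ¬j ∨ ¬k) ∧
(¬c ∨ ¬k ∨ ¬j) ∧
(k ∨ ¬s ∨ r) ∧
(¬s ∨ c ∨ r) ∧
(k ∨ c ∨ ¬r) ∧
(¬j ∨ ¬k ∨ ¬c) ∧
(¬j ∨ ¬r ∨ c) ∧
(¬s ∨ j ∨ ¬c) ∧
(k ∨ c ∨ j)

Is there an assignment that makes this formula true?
Yes

Yes, the formula is satisfiable.

One satisfying assignment is: s=True, r=True, k=False, c=True, j=True

Verification: With this assignment, all 21 clauses evaluate to true.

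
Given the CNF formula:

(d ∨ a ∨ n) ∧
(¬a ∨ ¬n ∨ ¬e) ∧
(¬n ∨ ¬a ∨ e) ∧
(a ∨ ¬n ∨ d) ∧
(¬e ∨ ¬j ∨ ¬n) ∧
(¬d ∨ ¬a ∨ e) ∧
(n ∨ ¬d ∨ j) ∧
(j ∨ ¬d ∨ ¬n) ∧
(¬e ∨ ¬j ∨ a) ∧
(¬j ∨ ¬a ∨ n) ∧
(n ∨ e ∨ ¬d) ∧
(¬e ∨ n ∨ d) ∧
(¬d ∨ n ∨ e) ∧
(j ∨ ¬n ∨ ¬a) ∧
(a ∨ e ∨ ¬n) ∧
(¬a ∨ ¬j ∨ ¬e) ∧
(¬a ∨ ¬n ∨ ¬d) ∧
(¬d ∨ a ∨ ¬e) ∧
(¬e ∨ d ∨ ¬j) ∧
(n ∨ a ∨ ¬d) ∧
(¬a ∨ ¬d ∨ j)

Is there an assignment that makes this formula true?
Yes

Yes, the formula is satisfiable.

One satisfying assignment is: e=False, n=False, d=False, j=False, a=True

Verification: With this assignment, all 21 clauses evaluate to true.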